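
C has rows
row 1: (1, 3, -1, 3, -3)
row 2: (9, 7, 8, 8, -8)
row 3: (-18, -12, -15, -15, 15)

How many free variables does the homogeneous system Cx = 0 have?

2

Row reduce to echelon form.
R2 ← R2 − (9)·R1: [0, -20, 17, -19, 19]
R3 ← R3 + (18)·R1: [0, 42, -33, 39, -39]
R3 ← R3 + (21/10)·R2: [0, 0, 27/10, -9/10, 9/10]
3 nonzero rows, so rank(C) = 3.
C has 5 columns; by rank–nullity, nullity = 5 − 3 = 2.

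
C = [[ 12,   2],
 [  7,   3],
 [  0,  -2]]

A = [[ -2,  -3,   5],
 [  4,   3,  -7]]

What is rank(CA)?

First compute CA:
[[-16, -30,  46],
 [ -2, -12,  14],
 [ -8,  -6,  14]]
Now row reduce the product.
R2 ← R2 − (1/8)·R1: [0, -33/4, 33/4]
R3 ← R3 − (1/2)·R1: [0, 9, -9]
R3 ← R3 + (12/11)·R2: [0, 0, 0]
2 nonzero rows, so rank(CA) = 2.

2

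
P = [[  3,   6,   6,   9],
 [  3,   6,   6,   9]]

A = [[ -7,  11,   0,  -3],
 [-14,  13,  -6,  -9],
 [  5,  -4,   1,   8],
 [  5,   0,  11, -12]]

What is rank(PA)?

1

First compute PA:
[[-30,  87,  69, -123],
 [-30,  87,  69, -123]]
Now row reduce the product.
R2 ← R2 − R1: [0, 0, 0, 0]
1 nonzero row, so rank(PA) = 1.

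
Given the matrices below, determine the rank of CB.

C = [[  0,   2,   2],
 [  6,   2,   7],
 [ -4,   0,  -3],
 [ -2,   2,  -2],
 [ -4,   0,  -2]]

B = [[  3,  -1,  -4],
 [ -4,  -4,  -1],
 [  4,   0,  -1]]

First compute CB:
[[  0,  -8,  -4],
 [ 38, -14, -33],
 [-24,   4,  19],
 [-22,  -6,   8],
 [-20,   4,  18]]
Now row reduce the product.
Swap R1 ↔ R2
R3 ← R3 + (12/19)·R1: [0, -92/19, -35/19]
R4 ← R4 + (11/19)·R1: [0, -268/19, -211/19]
R5 ← R5 + (10/19)·R1: [0, -64/19, 12/19]
R3 ← R3 − (23/38)·R2: [0, 0, 11/19]
R4 ← R4 − (67/38)·R2: [0, 0, -77/19]
R5 ← R5 − (8/19)·R2: [0, 0, 44/19]
R4 ← R4 + (7)·R3: [0, 0, 0]
R5 ← R5 − (4)·R3: [0, 0, 0]
3 nonzero rows, so rank(CB) = 3.

3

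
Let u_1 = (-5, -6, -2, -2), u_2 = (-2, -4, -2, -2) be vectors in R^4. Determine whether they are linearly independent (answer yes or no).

Form the matrix with these vectors as rows and row reduce.
R2 ← R2 − (2/5)·R1: [0, -8/5, -6/5, -6/5]
2 nonzero rows, so the 2 vectors span a space of dimension 2.
Since 2 = 2, the vectors are linearly independent.

yes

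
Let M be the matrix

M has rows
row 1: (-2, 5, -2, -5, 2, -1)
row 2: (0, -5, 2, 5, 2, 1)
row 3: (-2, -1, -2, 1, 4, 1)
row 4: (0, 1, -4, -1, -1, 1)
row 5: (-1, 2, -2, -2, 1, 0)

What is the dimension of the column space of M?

Row reduce to echelon form.
R3 ← R3 − R1: [0, -6, 0, 6, 2, 2]
R5 ← R5 − (1/2)·R1: [0, -1/2, -1, 1/2, 0, 1/2]
R3 ← R3 − (6/5)·R2: [0, 0, -12/5, 0, -2/5, 4/5]
R4 ← R4 + (1/5)·R2: [0, 0, -18/5, 0, -3/5, 6/5]
R5 ← R5 − (1/10)·R2: [0, 0, -6/5, 0, -1/5, 2/5]
R4 ← R4 − (3/2)·R3: [0, 0, 0, 0, 0, 0]
R5 ← R5 − (1/2)·R3: [0, 0, 0, 0, 0, 0]
Echelon form has 3 nonzero rows, so rank(M) = 3.
The column space has dimension equal to the rank: 3.

3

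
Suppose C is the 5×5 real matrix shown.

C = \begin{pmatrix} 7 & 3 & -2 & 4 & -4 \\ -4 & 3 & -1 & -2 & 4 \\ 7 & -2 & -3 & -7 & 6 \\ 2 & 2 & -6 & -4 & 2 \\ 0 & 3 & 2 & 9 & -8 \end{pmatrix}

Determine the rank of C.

5

Row reduce to echelon form.
R2 ← R2 + (4/7)·R1: [0, 33/7, -15/7, 2/7, 12/7]
R3 ← R3 − R1: [0, -5, -1, -11, 10]
R4 ← R4 − (2/7)·R1: [0, 8/7, -38/7, -36/7, 22/7]
R3 ← R3 + (35/33)·R2: [0, 0, -36/11, -353/33, 130/11]
R4 ← R4 − (8/33)·R2: [0, 0, -54/11, -172/33, 30/11]
R5 ← R5 − (7/11)·R2: [0, 0, 37/11, 97/11, -100/11]
R4 ← R4 − (3/2)·R3: [0, 0, 0, 65/6, -15]
R5 ← R5 + (37/36)·R3: [0, 0, 0, -235/108, 55/18]
R5 ← R5 + (47/234)·R4: [0, 0, 0, 0, 5/117]
Echelon form has 5 nonzero rows, so rank(C) = 5.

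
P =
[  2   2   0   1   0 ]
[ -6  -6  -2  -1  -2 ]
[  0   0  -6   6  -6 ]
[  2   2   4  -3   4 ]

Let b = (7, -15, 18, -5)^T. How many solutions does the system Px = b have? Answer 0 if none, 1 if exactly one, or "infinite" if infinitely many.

infinite

Row reduce the augmented matrix [P | b].
R2 ← R2 + (3)·R1: [0, 0, -2, 2, -2, 6]
R4 ← R4 − R1: [0, 0, 4, -4, 4, -12]
R3 ← R3 − (3)·R2: [0, 0, 0, 0, 0, 0]
R4 ← R4 + (2)·R2: [0, 0, 0, 0, 0, 0]
The echelon form has 2 nonzero rows, and every pivot lies in the first 5 columns, so rank(P) = rank([P|b]) = 2.
The system is consistent.
rank = 2 < 5 unknowns, so there are infinitely many solutions.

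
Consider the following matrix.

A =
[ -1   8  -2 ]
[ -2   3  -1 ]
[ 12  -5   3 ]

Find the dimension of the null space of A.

Row reduce to echelon form.
R2 ← R2 − (2)·R1: [0, -13, 3]
R3 ← R3 + (12)·R1: [0, 91, -21]
R3 ← R3 + (7)·R2: [0, 0, 0]
2 nonzero rows, so rank(A) = 2.
A has 3 columns; by rank–nullity, nullity = 3 − 2 = 1.

1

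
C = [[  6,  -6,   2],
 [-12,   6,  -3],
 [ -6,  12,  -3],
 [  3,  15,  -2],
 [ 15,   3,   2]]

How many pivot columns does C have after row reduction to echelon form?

2

Row reduce to echelon form.
R2 ← R2 + (2)·R1: [0, -6, 1]
R3 ← R3 + R1: [0, 6, -1]
R4 ← R4 − (1/2)·R1: [0, 18, -3]
R5 ← R5 − (5/2)·R1: [0, 18, -3]
R3 ← R3 + R2: [0, 0, 0]
R4 ← R4 + (3)·R2: [0, 0, 0]
R5 ← R5 + (3)·R2: [0, 0, 0]
Echelon form has 2 nonzero rows, so rank(C) = 2.
Each nonzero row contributes one pivot column: 2 pivot columns.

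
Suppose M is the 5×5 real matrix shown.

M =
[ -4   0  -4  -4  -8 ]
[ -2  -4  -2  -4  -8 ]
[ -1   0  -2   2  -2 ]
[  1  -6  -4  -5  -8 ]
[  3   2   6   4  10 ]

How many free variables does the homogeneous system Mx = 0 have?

1

Row reduce to echelon form.
R2 ← R2 − (1/2)·R1: [0, -4, 0, -2, -4]
R3 ← R3 − (1/4)·R1: [0, 0, -1, 3, 0]
R4 ← R4 + (1/4)·R1: [0, -6, -5, -6, -10]
R5 ← R5 + (3/4)·R1: [0, 2, 3, 1, 4]
R4 ← R4 − (3/2)·R2: [0, 0, -5, -3, -4]
R5 ← R5 + (1/2)·R2: [0, 0, 3, 0, 2]
R4 ← R4 − (5)·R3: [0, 0, 0, -18, -4]
R5 ← R5 + (3)·R3: [0, 0, 0, 9, 2]
R5 ← R5 + (1/2)·R4: [0, 0, 0, 0, 0]
4 nonzero rows, so rank(M) = 4.
M has 5 columns; by rank–nullity, nullity = 5 − 4 = 1.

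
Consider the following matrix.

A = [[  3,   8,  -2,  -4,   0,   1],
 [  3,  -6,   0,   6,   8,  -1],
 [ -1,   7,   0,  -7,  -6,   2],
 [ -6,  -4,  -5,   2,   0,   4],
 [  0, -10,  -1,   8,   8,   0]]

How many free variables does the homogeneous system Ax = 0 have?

Row reduce to echelon form.
R2 ← R2 − R1: [0, -14, 2, 10, 8, -2]
R3 ← R3 + (1/3)·R1: [0, 29/3, -2/3, -25/3, -6, 7/3]
R4 ← R4 + (2)·R1: [0, 12, -9, -6, 0, 6]
R3 ← R3 + (29/42)·R2: [0, 0, 5/7, -10/7, -10/21, 20/21]
R4 ← R4 + (6/7)·R2: [0, 0, -51/7, 18/7, 48/7, 30/7]
R5 ← R5 − (5/7)·R2: [0, 0, -17/7, 6/7, 16/7, 10/7]
R4 ← R4 + (51/5)·R3: [0, 0, 0, -12, 2, 14]
R5 ← R5 + (17/5)·R3: [0, 0, 0, -4, 2/3, 14/3]
R5 ← R5 − (1/3)·R4: [0, 0, 0, 0, 0, 0]
4 nonzero rows, so rank(A) = 4.
A has 6 columns; by rank–nullity, nullity = 6 − 4 = 2.

2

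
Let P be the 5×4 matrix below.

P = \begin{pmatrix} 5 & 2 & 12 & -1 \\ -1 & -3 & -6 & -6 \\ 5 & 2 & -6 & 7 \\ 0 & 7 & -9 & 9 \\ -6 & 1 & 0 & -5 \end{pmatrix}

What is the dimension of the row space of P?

4

Row reduce to echelon form.
R2 ← R2 + (1/5)·R1: [0, -13/5, -18/5, -31/5]
R3 ← R3 − R1: [0, 0, -18, 8]
R5 ← R5 + (6/5)·R1: [0, 17/5, 72/5, -31/5]
R4 ← R4 + (35/13)·R2: [0, 0, -243/13, -100/13]
R5 ← R5 + (17/13)·R2: [0, 0, 126/13, -186/13]
R4 ← R4 − (27/26)·R3: [0, 0, 0, -16]
R5 ← R5 + (7/13)·R3: [0, 0, 0, -10]
R5 ← R5 − (5/8)·R4: [0, 0, 0, 0]
Echelon form has 4 nonzero rows, so rank(P) = 4.
The row space has dimension equal to the rank: 4.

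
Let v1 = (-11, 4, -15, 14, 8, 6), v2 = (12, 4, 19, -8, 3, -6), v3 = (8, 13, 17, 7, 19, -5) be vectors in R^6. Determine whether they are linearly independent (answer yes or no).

yes

Form the matrix with these vectors as rows and row reduce.
R2 ← R2 + (12/11)·R1: [0, 92/11, 29/11, 80/11, 129/11, 6/11]
R3 ← R3 + (8/11)·R1: [0, 175/11, 67/11, 189/11, 273/11, -7/11]
R3 ← R3 − (175/92)·R2: [0, 0, 99/92, 77/23, 231/92, -77/46]
3 nonzero rows, so the 3 vectors span a space of dimension 3.
Since 3 = 3, the vectors are linearly independent.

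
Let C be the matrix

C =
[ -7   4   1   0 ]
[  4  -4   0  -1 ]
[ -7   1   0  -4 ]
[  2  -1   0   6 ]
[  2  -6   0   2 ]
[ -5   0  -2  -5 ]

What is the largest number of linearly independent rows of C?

Row reduce to echelon form.
R2 ← R2 + (4/7)·R1: [0, -12/7, 4/7, -1]
R3 ← R3 − R1: [0, -3, -1, -4]
R4 ← R4 + (2/7)·R1: [0, 1/7, 2/7, 6]
R5 ← R5 + (2/7)·R1: [0, -34/7, 2/7, 2]
R6 ← R6 − (5/7)·R1: [0, -20/7, -19/7, -5]
R3 ← R3 − (7/4)·R2: [0, 0, -2, -9/4]
R4 ← R4 + (1/12)·R2: [0, 0, 1/3, 71/12]
R5 ← R5 − (17/6)·R2: [0, 0, -4/3, 29/6]
R6 ← R6 − (5/3)·R2: [0, 0, -11/3, -10/3]
R4 ← R4 + (1/6)·R3: [0, 0, 0, 133/24]
R5 ← R5 − (2/3)·R3: [0, 0, 0, 19/3]
R6 ← R6 − (11/6)·R3: [0, 0, 0, 19/24]
R5 ← R5 − (8/7)·R4: [0, 0, 0, 0]
R6 ← R6 − (1/7)·R4: [0, 0, 0, 0]
Echelon form has 4 nonzero rows, so rank(C) = 4.
The rank gives the maximum number of linearly independent rows: 4.

4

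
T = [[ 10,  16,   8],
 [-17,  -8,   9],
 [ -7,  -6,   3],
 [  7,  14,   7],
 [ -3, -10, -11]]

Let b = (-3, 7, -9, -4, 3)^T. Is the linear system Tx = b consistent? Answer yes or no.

Row reduce the augmented matrix [T | b].
R2 ← R2 + (17/10)·R1: [0, 96/5, 113/5, 19/10]
R3 ← R3 + (7/10)·R1: [0, 26/5, 43/5, -111/10]
R4 ← R4 − (7/10)·R1: [0, 14/5, 7/5, -19/10]
R5 ← R5 + (3/10)·R1: [0, -26/5, -43/5, 21/10]
R3 ← R3 − (13/48)·R2: [0, 0, 119/48, -1115/96]
R4 ← R4 − (7/48)·R2: [0, 0, -91/48, -209/96]
R5 ← R5 + (13/48)·R2: [0, 0, -119/48, 251/96]
R4 ← R4 + (13/17)·R3: [0, 0, 0, -188/17]
R5 ← R5 + R3: [0, 0, 0, -9]
R5 ← R5 − (153/188)·R4: [0, 0, 0, 0]
The echelon form has 4 nonzero rows; the last pivot sits in the augmented column, so rank(T) = 3 but rank([T|b]) = 4.
Since the ranks differ, the system is inconsistent.

no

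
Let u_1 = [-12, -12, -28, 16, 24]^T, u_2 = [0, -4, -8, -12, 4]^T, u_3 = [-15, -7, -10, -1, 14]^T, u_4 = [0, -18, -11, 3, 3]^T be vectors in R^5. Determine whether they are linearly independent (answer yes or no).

yes

Form the matrix with these vectors as rows and row reduce.
R3 ← R3 − (5/4)·R1: [0, 8, 25, -21, -16]
R3 ← R3 + (2)·R2: [0, 0, 9, -45, -8]
R4 ← R4 − (9/2)·R2: [0, 0, 25, 57, -15]
R4 ← R4 − (25/9)·R3: [0, 0, 0, 182, 65/9]
4 nonzero rows, so the 4 vectors span a space of dimension 4.
Since 4 = 4, the vectors are linearly independent.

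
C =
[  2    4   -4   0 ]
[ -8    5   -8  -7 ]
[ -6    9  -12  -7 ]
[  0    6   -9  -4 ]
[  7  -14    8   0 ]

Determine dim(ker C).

Row reduce to echelon form.
R2 ← R2 + (4)·R1: [0, 21, -24, -7]
R3 ← R3 + (3)·R1: [0, 21, -24, -7]
R5 ← R5 − (7/2)·R1: [0, -28, 22, 0]
R3 ← R3 − R2: [0, 0, 0, 0]
R4 ← R4 − (2/7)·R2: [0, 0, -15/7, -2]
R5 ← R5 + (4/3)·R2: [0, 0, -10, -28/3]
Swap R3 ↔ R4
R5 ← R5 − (14/3)·R3: [0, 0, 0, 0]
3 nonzero rows, so rank(C) = 3.
C has 4 columns; by rank–nullity, nullity = 4 − 3 = 1.

1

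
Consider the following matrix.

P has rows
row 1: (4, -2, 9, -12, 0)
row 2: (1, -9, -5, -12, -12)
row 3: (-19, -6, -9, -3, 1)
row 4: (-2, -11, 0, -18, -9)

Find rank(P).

Row reduce to echelon form.
R2 ← R2 − (1/4)·R1: [0, -17/2, -29/4, -9, -12]
R3 ← R3 + (19/4)·R1: [0, -31/2, 135/4, -60, 1]
R4 ← R4 + (1/2)·R1: [0, -12, 9/2, -24, -9]
R3 ← R3 − (31/17)·R2: [0, 0, 1597/34, -741/17, 389/17]
R4 ← R4 − (24/17)·R2: [0, 0, 501/34, -192/17, 135/17]
R4 ← R4 − (501/1597)·R3: [0, 0, 0, 3801/1597, 1218/1597]
Echelon form has 4 nonzero rows, so rank(P) = 4.

4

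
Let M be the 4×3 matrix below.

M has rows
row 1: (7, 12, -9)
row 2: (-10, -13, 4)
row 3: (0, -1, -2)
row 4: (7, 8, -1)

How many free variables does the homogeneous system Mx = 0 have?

0

Row reduce to echelon form.
R2 ← R2 + (10/7)·R1: [0, 29/7, -62/7]
R4 ← R4 − R1: [0, -4, 8]
R3 ← R3 + (7/29)·R2: [0, 0, -120/29]
R4 ← R4 + (28/29)·R2: [0, 0, -16/29]
R4 ← R4 − (2/15)·R3: [0, 0, 0]
3 nonzero rows, so rank(M) = 3.
M has 3 columns; by rank–nullity, nullity = 3 − 3 = 0.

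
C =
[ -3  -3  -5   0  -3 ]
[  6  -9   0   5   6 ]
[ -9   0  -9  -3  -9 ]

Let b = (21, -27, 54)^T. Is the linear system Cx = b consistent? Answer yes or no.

Row reduce the augmented matrix [C | b].
R2 ← R2 + (2)·R1: [0, -15, -10, 5, 0, 15]
R3 ← R3 − (3)·R1: [0, 9, 6, -3, 0, -9]
R3 ← R3 + (3/5)·R2: [0, 0, 0, 0, 0, 0]
The echelon form has 2 nonzero rows, and every pivot lies in the first 5 columns, so rank(C) = rank([C|b]) = 2.
The system is consistent.

yes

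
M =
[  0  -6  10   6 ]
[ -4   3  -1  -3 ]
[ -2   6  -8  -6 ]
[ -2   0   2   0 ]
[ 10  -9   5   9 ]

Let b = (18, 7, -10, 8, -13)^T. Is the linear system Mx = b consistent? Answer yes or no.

yes

Row reduce the augmented matrix [M | b].
Swap R1 ↔ R2
R3 ← R3 − (1/2)·R1: [0, 9/2, -15/2, -9/2, -27/2]
R4 ← R4 − (1/2)·R1: [0, -3/2, 5/2, 3/2, 9/2]
R5 ← R5 + (5/2)·R1: [0, -3/2, 5/2, 3/2, 9/2]
R3 ← R3 + (3/4)·R2: [0, 0, 0, 0, 0]
R4 ← R4 − (1/4)·R2: [0, 0, 0, 0, 0]
R5 ← R5 − (1/4)·R2: [0, 0, 0, 0, 0]
The echelon form has 2 nonzero rows, and every pivot lies in the first 4 columns, so rank(M) = rank([M|b]) = 2.
The system is consistent.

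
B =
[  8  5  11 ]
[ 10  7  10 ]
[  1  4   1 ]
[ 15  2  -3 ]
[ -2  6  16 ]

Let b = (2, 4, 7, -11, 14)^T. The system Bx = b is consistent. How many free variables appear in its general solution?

Row reduce the augmented matrix [B | b].
R2 ← R2 − (5/4)·R1: [0, 3/4, -15/4, 3/2]
R3 ← R3 − (1/8)·R1: [0, 27/8, -3/8, 27/4]
R4 ← R4 − (15/8)·R1: [0, -59/8, -189/8, -59/4]
R5 ← R5 + (1/4)·R1: [0, 29/4, 75/4, 29/2]
R3 ← R3 − (9/2)·R2: [0, 0, 33/2, 0]
R4 ← R4 + (59/6)·R2: [0, 0, -121/2, 0]
R5 ← R5 − (29/3)·R2: [0, 0, 55, 0]
R4 ← R4 + (11/3)·R3: [0, 0, 0, 0]
R5 ← R5 − (10/3)·R3: [0, 0, 0, 0]
The echelon form has 3 nonzero rows, and every pivot lies in the first 3 columns, so rank(B) = rank([B|b]) = 3.
The system is consistent.
Free variables = (unknowns) − (rank) = 3 − 3 = 0.

0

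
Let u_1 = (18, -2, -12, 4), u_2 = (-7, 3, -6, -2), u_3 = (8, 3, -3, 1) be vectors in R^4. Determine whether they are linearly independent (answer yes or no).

yes

Form the matrix with these vectors as rows and row reduce.
R2 ← R2 + (7/18)·R1: [0, 20/9, -32/3, -4/9]
R3 ← R3 − (4/9)·R1: [0, 35/9, 7/3, -7/9]
R3 ← R3 − (7/4)·R2: [0, 0, 21, 0]
3 nonzero rows, so the 3 vectors span a space of dimension 3.
Since 3 = 3, the vectors are linearly independent.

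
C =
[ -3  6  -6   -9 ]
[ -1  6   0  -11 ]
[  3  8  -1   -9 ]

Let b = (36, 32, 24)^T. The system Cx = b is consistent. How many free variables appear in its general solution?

1

Row reduce the augmented matrix [C | b].
R2 ← R2 − (1/3)·R1: [0, 4, 2, -8, 20]
R3 ← R3 + R1: [0, 14, -7, -18, 60]
R3 ← R3 − (7/2)·R2: [0, 0, -14, 10, -10]
The echelon form has 3 nonzero rows, and every pivot lies in the first 4 columns, so rank(C) = rank([C|b]) = 3.
The system is consistent.
Free variables = (unknowns) − (rank) = 4 − 3 = 1.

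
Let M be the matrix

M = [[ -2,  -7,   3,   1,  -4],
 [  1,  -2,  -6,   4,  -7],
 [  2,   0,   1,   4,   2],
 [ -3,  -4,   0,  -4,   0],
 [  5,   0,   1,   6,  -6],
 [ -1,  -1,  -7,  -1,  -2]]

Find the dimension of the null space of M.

Row reduce to echelon form.
R2 ← R2 + (1/2)·R1: [0, -11/2, -9/2, 9/2, -9]
R3 ← R3 + R1: [0, -7, 4, 5, -2]
R4 ← R4 − (3/2)·R1: [0, 13/2, -9/2, -11/2, 6]
R5 ← R5 + (5/2)·R1: [0, -35/2, 17/2, 17/2, -16]
R6 ← R6 − (1/2)·R1: [0, 5/2, -17/2, -3/2, 0]
R3 ← R3 − (14/11)·R2: [0, 0, 107/11, -8/11, 104/11]
R4 ← R4 + (13/11)·R2: [0, 0, -108/11, -2/11, -51/11]
R5 ← R5 − (35/11)·R2: [0, 0, 251/11, -64/11, 139/11]
R6 ← R6 + (5/11)·R2: [0, 0, -116/11, 6/11, -45/11]
R4 ← R4 + (108/107)·R3: [0, 0, 0, -98/107, 525/107]
R5 ← R5 − (251/107)·R3: [0, 0, 0, -440/107, -1021/107]
R6 ← R6 + (116/107)·R3: [0, 0, 0, -26/107, 659/107]
R5 ← R5 − (220/49)·R4: [0, 0, 0, 0, -221/7]
R6 ← R6 − (13/49)·R4: [0, 0, 0, 0, 34/7]
R6 ← R6 + (2/13)·R5: [0, 0, 0, 0, 0]
5 nonzero rows, so rank(M) = 5.
M has 5 columns; by rank–nullity, nullity = 5 − 5 = 0.

0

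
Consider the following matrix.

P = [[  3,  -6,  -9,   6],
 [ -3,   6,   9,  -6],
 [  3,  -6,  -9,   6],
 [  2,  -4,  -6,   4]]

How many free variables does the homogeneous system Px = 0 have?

3

Row reduce to echelon form.
R2 ← R2 + R1: [0, 0, 0, 0]
R3 ← R3 − R1: [0, 0, 0, 0]
R4 ← R4 − (2/3)·R1: [0, 0, 0, 0]
1 nonzero row, so rank(P) = 1.
P has 4 columns; by rank–nullity, nullity = 4 − 1 = 3.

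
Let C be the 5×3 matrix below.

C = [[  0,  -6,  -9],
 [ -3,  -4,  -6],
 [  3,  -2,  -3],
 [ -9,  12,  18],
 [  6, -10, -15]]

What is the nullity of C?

1

Row reduce to echelon form.
Swap R1 ↔ R2
R3 ← R3 + R1: [0, -6, -9]
R4 ← R4 − (3)·R1: [0, 24, 36]
R5 ← R5 + (2)·R1: [0, -18, -27]
R3 ← R3 − R2: [0, 0, 0]
R4 ← R4 + (4)·R2: [0, 0, 0]
R5 ← R5 − (3)·R2: [0, 0, 0]
2 nonzero rows, so rank(C) = 2.
C has 3 columns; by rank–nullity, nullity = 3 − 2 = 1.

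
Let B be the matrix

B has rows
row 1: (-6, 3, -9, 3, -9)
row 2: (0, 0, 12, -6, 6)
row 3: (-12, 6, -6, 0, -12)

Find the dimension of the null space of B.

3

Row reduce to echelon form.
R3 ← R3 − (2)·R1: [0, 0, 12, -6, 6]
R3 ← R3 − R2: [0, 0, 0, 0, 0]
2 nonzero rows, so rank(B) = 2.
B has 5 columns; by rank–nullity, nullity = 5 − 2 = 3.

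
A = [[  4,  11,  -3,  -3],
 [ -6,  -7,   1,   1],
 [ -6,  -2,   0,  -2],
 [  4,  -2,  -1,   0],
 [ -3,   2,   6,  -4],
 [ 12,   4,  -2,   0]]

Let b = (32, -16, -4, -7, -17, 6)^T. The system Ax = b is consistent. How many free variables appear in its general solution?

0

Row reduce the augmented matrix [A | b].
R2 ← R2 + (3/2)·R1: [0, 19/2, -7/2, -7/2, 32]
R3 ← R3 + (3/2)·R1: [0, 29/2, -9/2, -13/2, 44]
R4 ← R4 − R1: [0, -13, 2, 3, -39]
R5 ← R5 + (3/4)·R1: [0, 41/4, 15/4, -25/4, 7]
R6 ← R6 − (3)·R1: [0, -29, 7, 9, -90]
R3 ← R3 − (29/19)·R2: [0, 0, 16/19, -22/19, -92/19]
R4 ← R4 + (26/19)·R2: [0, 0, -53/19, -34/19, 91/19]
R5 ← R5 − (41/38)·R2: [0, 0, 143/19, -47/19, -523/19]
R6 ← R6 + (58/19)·R2: [0, 0, -70/19, -32/19, 146/19]
R4 ← R4 + (53/16)·R3: [0, 0, 0, -45/8, -45/4]
R5 ← R5 − (143/16)·R3: [0, 0, 0, 63/8, 63/4]
R6 ← R6 + (35/8)·R3: [0, 0, 0, -27/4, -27/2]
R5 ← R5 + (7/5)·R4: [0, 0, 0, 0, 0]
R6 ← R6 − (6/5)·R4: [0, 0, 0, 0, 0]
The echelon form has 4 nonzero rows, and every pivot lies in the first 4 columns, so rank(A) = rank([A|b]) = 4.
The system is consistent.
Free variables = (unknowns) − (rank) = 4 − 4 = 0.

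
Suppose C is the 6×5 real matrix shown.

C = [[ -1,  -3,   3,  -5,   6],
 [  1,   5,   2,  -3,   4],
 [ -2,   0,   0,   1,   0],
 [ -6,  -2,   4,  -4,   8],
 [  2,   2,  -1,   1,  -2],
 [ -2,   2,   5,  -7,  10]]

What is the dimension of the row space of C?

3

Row reduce to echelon form.
R2 ← R2 + R1: [0, 2, 5, -8, 10]
R3 ← R3 − (2)·R1: [0, 6, -6, 11, -12]
R4 ← R4 − (6)·R1: [0, 16, -14, 26, -28]
R5 ← R5 + (2)·R1: [0, -4, 5, -9, 10]
R6 ← R6 − (2)·R1: [0, 8, -1, 3, -2]
R3 ← R3 − (3)·R2: [0, 0, -21, 35, -42]
R4 ← R4 − (8)·R2: [0, 0, -54, 90, -108]
R5 ← R5 + (2)·R2: [0, 0, 15, -25, 30]
R6 ← R6 − (4)·R2: [0, 0, -21, 35, -42]
R4 ← R4 − (18/7)·R3: [0, 0, 0, 0, 0]
R5 ← R5 + (5/7)·R3: [0, 0, 0, 0, 0]
R6 ← R6 − R3: [0, 0, 0, 0, 0]
Echelon form has 3 nonzero rows, so rank(C) = 3.
The row space has dimension equal to the rank: 3.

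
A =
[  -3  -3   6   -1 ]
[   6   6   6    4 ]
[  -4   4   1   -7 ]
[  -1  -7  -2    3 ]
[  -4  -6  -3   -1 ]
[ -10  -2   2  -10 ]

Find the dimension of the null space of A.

0

Row reduce to echelon form.
R2 ← R2 + (2)·R1: [0, 0, 18, 2]
R3 ← R3 − (4/3)·R1: [0, 8, -7, -17/3]
R4 ← R4 − (1/3)·R1: [0, -6, -4, 10/3]
R5 ← R5 − (4/3)·R1: [0, -2, -11, 1/3]
R6 ← R6 − (10/3)·R1: [0, 8, -18, -20/3]
Swap R2 ↔ R3
R4 ← R4 + (3/4)·R2: [0, 0, -37/4, -11/12]
R5 ← R5 + (1/4)·R2: [0, 0, -51/4, -13/12]
R6 ← R6 − R2: [0, 0, -11, -1]
R4 ← R4 + (37/72)·R3: [0, 0, 0, 1/9]
R5 ← R5 + (17/24)·R3: [0, 0, 0, 1/3]
R6 ← R6 + (11/18)·R3: [0, 0, 0, 2/9]
R5 ← R5 − (3)·R4: [0, 0, 0, 0]
R6 ← R6 − (2)·R4: [0, 0, 0, 0]
4 nonzero rows, so rank(A) = 4.
A has 4 columns; by rank–nullity, nullity = 4 − 4 = 0.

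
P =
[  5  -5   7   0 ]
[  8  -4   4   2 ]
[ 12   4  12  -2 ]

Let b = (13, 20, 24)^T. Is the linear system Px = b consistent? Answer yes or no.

Row reduce the augmented matrix [P | b].
R2 ← R2 − (8/5)·R1: [0, 4, -36/5, 2, -4/5]
R3 ← R3 − (12/5)·R1: [0, 16, -24/5, -2, -36/5]
R3 ← R3 − (4)·R2: [0, 0, 24, -10, -4]
The echelon form has 3 nonzero rows, and every pivot lies in the first 4 columns, so rank(P) = rank([P|b]) = 3.
The system is consistent.

yes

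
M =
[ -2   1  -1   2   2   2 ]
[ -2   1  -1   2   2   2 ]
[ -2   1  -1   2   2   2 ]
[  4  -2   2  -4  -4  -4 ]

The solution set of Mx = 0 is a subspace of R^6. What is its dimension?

Row reduce to echelon form.
R2 ← R2 − R1: [0, 0, 0, 0, 0, 0]
R3 ← R3 − R1: [0, 0, 0, 0, 0, 0]
R4 ← R4 + (2)·R1: [0, 0, 0, 0, 0, 0]
1 nonzero row, so rank(M) = 1.
M has 6 columns; by rank–nullity, nullity = 6 − 1 = 5.

5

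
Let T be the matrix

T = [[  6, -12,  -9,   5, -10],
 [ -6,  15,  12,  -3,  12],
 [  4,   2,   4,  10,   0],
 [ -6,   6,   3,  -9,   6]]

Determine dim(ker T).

Row reduce to echelon form.
R2 ← R2 + R1: [0, 3, 3, 2, 2]
R3 ← R3 − (2/3)·R1: [0, 10, 10, 20/3, 20/3]
R4 ← R4 + R1: [0, -6, -6, -4, -4]
R3 ← R3 − (10/3)·R2: [0, 0, 0, 0, 0]
R4 ← R4 + (2)·R2: [0, 0, 0, 0, 0]
2 nonzero rows, so rank(T) = 2.
T has 5 columns; by rank–nullity, nullity = 5 − 2 = 3.

3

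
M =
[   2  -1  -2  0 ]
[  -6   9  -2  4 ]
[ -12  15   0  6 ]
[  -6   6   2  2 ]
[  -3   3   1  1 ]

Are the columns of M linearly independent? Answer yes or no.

Row reduce M to echelon form.
R2 ← R2 + (3)·R1: [0, 6, -8, 4]
R3 ← R3 + (6)·R1: [0, 9, -12, 6]
R4 ← R4 + (3)·R1: [0, 3, -4, 2]
R5 ← R5 + (3/2)·R1: [0, 3/2, -2, 1]
R3 ← R3 − (3/2)·R2: [0, 0, 0, 0]
R4 ← R4 − (1/2)·R2: [0, 0, 0, 0]
R5 ← R5 − (1/4)·R2: [0, 0, 0, 0]
2 pivots among 4 columns.
Only 2 < 4 pivot columns, so the columns are linearly dependent.

no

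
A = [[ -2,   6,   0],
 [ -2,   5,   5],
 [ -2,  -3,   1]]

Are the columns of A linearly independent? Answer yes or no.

yes

Row reduce A to echelon form.
R2 ← R2 − R1: [0, -1, 5]
R3 ← R3 − R1: [0, -9, 1]
R3 ← R3 − (9)·R2: [0, 0, -44]
3 pivots among 3 columns.
Every column is a pivot column, so the columns are linearly independent.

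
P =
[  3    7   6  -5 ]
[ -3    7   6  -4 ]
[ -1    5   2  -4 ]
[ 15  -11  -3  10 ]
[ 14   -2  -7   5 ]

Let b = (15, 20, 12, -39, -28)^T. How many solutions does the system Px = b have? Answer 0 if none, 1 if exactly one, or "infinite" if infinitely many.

1

Row reduce the augmented matrix [P | b].
R2 ← R2 + R1: [0, 14, 12, -9, 35]
R3 ← R3 + (1/3)·R1: [0, 22/3, 4, -17/3, 17]
R4 ← R4 − (5)·R1: [0, -46, -33, 35, -114]
R5 ← R5 − (14/3)·R1: [0, -104/3, -35, 85/3, -98]
R3 ← R3 − (11/21)·R2: [0, 0, -16/7, -20/21, -4/3]
R4 ← R4 + (23/7)·R2: [0, 0, 45/7, 38/7, 1]
R5 ← R5 + (52/21)·R2: [0, 0, -37/7, 127/21, -34/3]
R4 ← R4 + (45/16)·R3: [0, 0, 0, 11/4, -11/4]
R5 ← R5 − (37/16)·R3: [0, 0, 0, 33/4, -33/4]
R5 ← R5 − (3)·R4: [0, 0, 0, 0, 0]
The echelon form has 4 nonzero rows, and every pivot lies in the first 4 columns, so rank(P) = rank([P|b]) = 4.
The system is consistent.
rank = 4 = number of unknowns, so the solution is unique.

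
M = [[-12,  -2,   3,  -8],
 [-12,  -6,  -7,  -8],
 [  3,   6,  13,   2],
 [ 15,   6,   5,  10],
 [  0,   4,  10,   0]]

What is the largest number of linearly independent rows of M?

2

Row reduce to echelon form.
R2 ← R2 − R1: [0, -4, -10, 0]
R3 ← R3 + (1/4)·R1: [0, 11/2, 55/4, 0]
R4 ← R4 + (5/4)·R1: [0, 7/2, 35/4, 0]
R3 ← R3 + (11/8)·R2: [0, 0, 0, 0]
R4 ← R4 + (7/8)·R2: [0, 0, 0, 0]
R5 ← R5 + R2: [0, 0, 0, 0]
Echelon form has 2 nonzero rows, so rank(M) = 2.
The rank gives the maximum number of linearly independent rows: 2.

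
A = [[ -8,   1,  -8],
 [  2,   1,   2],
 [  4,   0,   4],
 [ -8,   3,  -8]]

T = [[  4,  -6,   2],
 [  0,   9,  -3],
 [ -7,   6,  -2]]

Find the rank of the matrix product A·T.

2

First compute AT:
[[ 24,   9,  -3],
 [ -6,   9,  -3],
 [-12,   0,   0],
 [ 24,  27,  -9]]
Now row reduce the product.
R2 ← R2 + (1/4)·R1: [0, 45/4, -15/4]
R3 ← R3 + (1/2)·R1: [0, 9/2, -3/2]
R4 ← R4 − R1: [0, 18, -6]
R3 ← R3 − (2/5)·R2: [0, 0, 0]
R4 ← R4 − (8/5)·R2: [0, 0, 0]
2 nonzero rows, so rank(AT) = 2.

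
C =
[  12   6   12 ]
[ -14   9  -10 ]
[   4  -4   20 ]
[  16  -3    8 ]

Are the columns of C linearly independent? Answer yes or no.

yes

Row reduce C to echelon form.
R2 ← R2 + (7/6)·R1: [0, 16, 4]
R3 ← R3 − (1/3)·R1: [0, -6, 16]
R4 ← R4 − (4/3)·R1: [0, -11, -8]
R3 ← R3 + (3/8)·R2: [0, 0, 35/2]
R4 ← R4 + (11/16)·R2: [0, 0, -21/4]
R4 ← R4 + (3/10)·R3: [0, 0, 0]
3 pivots among 3 columns.
Every column is a pivot column, so the columns are linearly independent.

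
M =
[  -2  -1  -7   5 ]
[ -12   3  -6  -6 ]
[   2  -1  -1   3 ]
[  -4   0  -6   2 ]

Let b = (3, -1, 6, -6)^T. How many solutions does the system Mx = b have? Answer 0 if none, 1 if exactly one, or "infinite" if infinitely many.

0

Row reduce the augmented matrix [M | b].
R2 ← R2 − (6)·R1: [0, 9, 36, -36, -19]
R3 ← R3 + R1: [0, -2, -8, 8, 9]
R4 ← R4 − (2)·R1: [0, 2, 8, -8, -12]
R3 ← R3 + (2/9)·R2: [0, 0, 0, 0, 43/9]
R4 ← R4 − (2/9)·R2: [0, 0, 0, 0, -70/9]
R4 ← R4 + (70/43)·R3: [0, 0, 0, 0, 0]
The echelon form has 3 nonzero rows; the last pivot sits in the augmented column, so rank(M) = 2 but rank([M|b]) = 3.
Since the ranks differ, the system is inconsistent.
It has no solutions.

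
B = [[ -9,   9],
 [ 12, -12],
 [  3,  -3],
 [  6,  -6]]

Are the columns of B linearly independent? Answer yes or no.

no

Row reduce B to echelon form.
R2 ← R2 + (4/3)·R1: [0, 0]
R3 ← R3 + (1/3)·R1: [0, 0]
R4 ← R4 + (2/3)·R1: [0, 0]
1 pivot among 2 columns.
Only 1 < 2 pivot columns, so the columns are linearly dependent.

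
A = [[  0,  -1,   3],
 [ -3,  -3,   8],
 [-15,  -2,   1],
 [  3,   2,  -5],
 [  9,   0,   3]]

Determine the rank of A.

Row reduce to echelon form.
Swap R1 ↔ R2
R3 ← R3 − (5)·R1: [0, 13, -39]
R4 ← R4 + R1: [0, -1, 3]
R5 ← R5 + (3)·R1: [0, -9, 27]
R3 ← R3 + (13)·R2: [0, 0, 0]
R4 ← R4 − R2: [0, 0, 0]
R5 ← R5 − (9)·R2: [0, 0, 0]
Echelon form has 2 nonzero rows, so rank(A) = 2.

2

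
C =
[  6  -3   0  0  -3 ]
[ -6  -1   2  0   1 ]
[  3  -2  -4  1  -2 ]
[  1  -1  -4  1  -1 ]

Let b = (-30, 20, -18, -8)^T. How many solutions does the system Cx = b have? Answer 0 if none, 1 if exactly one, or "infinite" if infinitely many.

infinite

Row reduce the augmented matrix [C | b].
R2 ← R2 + R1: [0, -4, 2, 0, -2, -10]
R3 ← R3 − (1/2)·R1: [0, -1/2, -4, 1, -1/2, -3]
R4 ← R4 − (1/6)·R1: [0, -1/2, -4, 1, -1/2, -3]
R3 ← R3 − (1/8)·R2: [0, 0, -17/4, 1, -1/4, -7/4]
R4 ← R4 − (1/8)·R2: [0, 0, -17/4, 1, -1/4, -7/4]
R4 ← R4 − R3: [0, 0, 0, 0, 0, 0]
The echelon form has 3 nonzero rows, and every pivot lies in the first 5 columns, so rank(C) = rank([C|b]) = 3.
The system is consistent.
rank = 3 < 5 unknowns, so there are infinitely many solutions.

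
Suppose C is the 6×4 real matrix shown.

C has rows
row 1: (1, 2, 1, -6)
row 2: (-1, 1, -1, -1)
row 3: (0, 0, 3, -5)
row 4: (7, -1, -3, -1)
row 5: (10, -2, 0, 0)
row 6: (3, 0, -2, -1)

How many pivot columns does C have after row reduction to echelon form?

Row reduce to echelon form.
R2 ← R2 + R1: [0, 3, 0, -7]
R4 ← R4 − (7)·R1: [0, -15, -10, 41]
R5 ← R5 − (10)·R1: [0, -22, -10, 60]
R6 ← R6 − (3)·R1: [0, -6, -5, 17]
R4 ← R4 + (5)·R2: [0, 0, -10, 6]
R5 ← R5 + (22/3)·R2: [0, 0, -10, 26/3]
R6 ← R6 + (2)·R2: [0, 0, -5, 3]
R4 ← R4 + (10/3)·R3: [0, 0, 0, -32/3]
R5 ← R5 + (10/3)·R3: [0, 0, 0, -8]
R6 ← R6 + (5/3)·R3: [0, 0, 0, -16/3]
R5 ← R5 − (3/4)·R4: [0, 0, 0, 0]
R6 ← R6 − (1/2)·R4: [0, 0, 0, 0]
Echelon form has 4 nonzero rows, so rank(C) = 4.
Each nonzero row contributes one pivot column: 4 pivot columns.

4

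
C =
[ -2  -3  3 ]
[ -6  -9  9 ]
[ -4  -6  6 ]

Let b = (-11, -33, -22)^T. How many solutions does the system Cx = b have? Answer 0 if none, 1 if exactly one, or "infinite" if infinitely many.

infinite

Row reduce the augmented matrix [C | b].
R2 ← R2 − (3)·R1: [0, 0, 0, 0]
R3 ← R3 − (2)·R1: [0, 0, 0, 0]
The echelon form has 1 nonzero rows, and every pivot lies in the first 3 columns, so rank(C) = rank([C|b]) = 1.
The system is consistent.
rank = 1 < 3 unknowns, so there are infinitely many solutions.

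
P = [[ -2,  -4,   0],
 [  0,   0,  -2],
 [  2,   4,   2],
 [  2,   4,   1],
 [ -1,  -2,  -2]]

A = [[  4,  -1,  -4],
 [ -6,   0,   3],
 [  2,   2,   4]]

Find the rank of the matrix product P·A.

2

First compute PA:
[[ 16,   2,  -4],
 [ -4,  -4,  -8],
 [-12,   2,  12],
 [-14,   0,   8],
 [  4,  -3, -10]]
Now row reduce the product.
R2 ← R2 + (1/4)·R1: [0, -7/2, -9]
R3 ← R3 + (3/4)·R1: [0, 7/2, 9]
R4 ← R4 + (7/8)·R1: [0, 7/4, 9/2]
R5 ← R5 − (1/4)·R1: [0, -7/2, -9]
R3 ← R3 + R2: [0, 0, 0]
R4 ← R4 + (1/2)·R2: [0, 0, 0]
R5 ← R5 − R2: [0, 0, 0]
2 nonzero rows, so rank(PA) = 2.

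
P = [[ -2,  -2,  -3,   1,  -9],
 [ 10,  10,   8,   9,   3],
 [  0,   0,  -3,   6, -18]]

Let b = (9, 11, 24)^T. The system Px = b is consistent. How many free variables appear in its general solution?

Row reduce the augmented matrix [P | b].
R2 ← R2 + (5)·R1: [0, 0, -7, 14, -42, 56]
R3 ← R3 − (3/7)·R2: [0, 0, 0, 0, 0, 0]
The echelon form has 2 nonzero rows, and every pivot lies in the first 5 columns, so rank(P) = rank([P|b]) = 2.
The system is consistent.
Free variables = (unknowns) − (rank) = 5 − 2 = 3.

3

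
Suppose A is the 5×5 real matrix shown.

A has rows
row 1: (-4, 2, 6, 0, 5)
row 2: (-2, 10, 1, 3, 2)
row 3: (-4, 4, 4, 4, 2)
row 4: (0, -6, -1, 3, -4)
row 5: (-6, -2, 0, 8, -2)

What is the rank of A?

Row reduce to echelon form.
R2 ← R2 − (1/2)·R1: [0, 9, -2, 3, -1/2]
R3 ← R3 − R1: [0, 2, -2, 4, -3]
R5 ← R5 − (3/2)·R1: [0, -5, -9, 8, -19/2]
R3 ← R3 − (2/9)·R2: [0, 0, -14/9, 10/3, -26/9]
R4 ← R4 + (2/3)·R2: [0, 0, -7/3, 5, -13/3]
R5 ← R5 + (5/9)·R2: [0, 0, -91/9, 29/3, -88/9]
R4 ← R4 − (3/2)·R3: [0, 0, 0, 0, 0]
R5 ← R5 − (13/2)·R3: [0, 0, 0, -12, 9]
Swap R4 ↔ R5
Echelon form has 4 nonzero rows, so rank(A) = 4.

4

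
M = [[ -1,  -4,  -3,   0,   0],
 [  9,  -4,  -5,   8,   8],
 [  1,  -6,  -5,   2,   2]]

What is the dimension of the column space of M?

Row reduce to echelon form.
R2 ← R2 + (9)·R1: [0, -40, -32, 8, 8]
R3 ← R3 + R1: [0, -10, -8, 2, 2]
R3 ← R3 − (1/4)·R2: [0, 0, 0, 0, 0]
Echelon form has 2 nonzero rows, so rank(M) = 2.
The column space has dimension equal to the rank: 2.

2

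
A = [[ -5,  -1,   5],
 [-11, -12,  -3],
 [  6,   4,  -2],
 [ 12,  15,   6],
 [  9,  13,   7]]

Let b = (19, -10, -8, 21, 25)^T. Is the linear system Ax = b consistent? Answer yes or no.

Row reduce the augmented matrix [A | b].
R2 ← R2 − (11/5)·R1: [0, -49/5, -14, -259/5]
R3 ← R3 + (6/5)·R1: [0, 14/5, 4, 74/5]
R4 ← R4 + (12/5)·R1: [0, 63/5, 18, 333/5]
R5 ← R5 + (9/5)·R1: [0, 56/5, 16, 296/5]
R3 ← R3 + (2/7)·R2: [0, 0, 0, 0]
R4 ← R4 + (9/7)·R2: [0, 0, 0, 0]
R5 ← R5 + (8/7)·R2: [0, 0, 0, 0]
The echelon form has 2 nonzero rows, and every pivot lies in the first 3 columns, so rank(A) = rank([A|b]) = 2.
The system is consistent.

yes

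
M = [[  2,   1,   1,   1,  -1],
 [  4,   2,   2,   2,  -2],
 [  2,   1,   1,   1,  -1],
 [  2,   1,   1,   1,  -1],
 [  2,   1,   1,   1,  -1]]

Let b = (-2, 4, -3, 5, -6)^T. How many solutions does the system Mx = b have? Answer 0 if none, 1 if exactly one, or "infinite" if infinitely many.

Row reduce the augmented matrix [M | b].
R2 ← R2 − (2)·R1: [0, 0, 0, 0, 0, 8]
R3 ← R3 − R1: [0, 0, 0, 0, 0, -1]
R4 ← R4 − R1: [0, 0, 0, 0, 0, 7]
R5 ← R5 − R1: [0, 0, 0, 0, 0, -4]
R3 ← R3 + (1/8)·R2: [0, 0, 0, 0, 0, 0]
R4 ← R4 − (7/8)·R2: [0, 0, 0, 0, 0, 0]
R5 ← R5 + (1/2)·R2: [0, 0, 0, 0, 0, 0]
The echelon form has 2 nonzero rows; the last pivot sits in the augmented column, so rank(M) = 1 but rank([M|b]) = 2.
Since the ranks differ, the system is inconsistent.
It has no solutions.

0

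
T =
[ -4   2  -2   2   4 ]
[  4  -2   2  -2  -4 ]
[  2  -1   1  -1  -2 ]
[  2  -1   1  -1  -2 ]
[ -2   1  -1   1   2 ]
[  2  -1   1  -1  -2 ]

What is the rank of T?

1

Row reduce to echelon form.
R2 ← R2 + R1: [0, 0, 0, 0, 0]
R3 ← R3 + (1/2)·R1: [0, 0, 0, 0, 0]
R4 ← R4 + (1/2)·R1: [0, 0, 0, 0, 0]
R5 ← R5 − (1/2)·R1: [0, 0, 0, 0, 0]
R6 ← R6 + (1/2)·R1: [0, 0, 0, 0, 0]
Echelon form has 1 nonzero row, so rank(T) = 1.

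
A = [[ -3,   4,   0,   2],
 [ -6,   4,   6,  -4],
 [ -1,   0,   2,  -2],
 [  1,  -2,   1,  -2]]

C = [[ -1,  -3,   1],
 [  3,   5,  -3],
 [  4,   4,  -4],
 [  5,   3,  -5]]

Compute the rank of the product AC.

2

First compute AC:
[[ 25,  35, -25],
 [ 22,  50, -22],
 [ -1,   5,   1],
 [-13, -15,  13]]
Now row reduce the product.
R2 ← R2 − (22/25)·R1: [0, 96/5, 0]
R3 ← R3 + (1/25)·R1: [0, 32/5, 0]
R4 ← R4 + (13/25)·R1: [0, 16/5, 0]
R3 ← R3 − (1/3)·R2: [0, 0, 0]
R4 ← R4 − (1/6)·R2: [0, 0, 0]
2 nonzero rows, so rank(AC) = 2.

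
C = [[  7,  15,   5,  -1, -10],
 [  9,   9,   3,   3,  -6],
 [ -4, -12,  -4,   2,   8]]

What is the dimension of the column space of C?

2

Row reduce to echelon form.
R2 ← R2 − (9/7)·R1: [0, -72/7, -24/7, 30/7, 48/7]
R3 ← R3 + (4/7)·R1: [0, -24/7, -8/7, 10/7, 16/7]
R3 ← R3 − (1/3)·R2: [0, 0, 0, 0, 0]
Echelon form has 2 nonzero rows, so rank(C) = 2.
The column space has dimension equal to the rank: 2.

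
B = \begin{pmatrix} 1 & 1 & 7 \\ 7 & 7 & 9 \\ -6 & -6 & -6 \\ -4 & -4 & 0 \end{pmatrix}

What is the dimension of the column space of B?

2

Row reduce to echelon form.
R2 ← R2 − (7)·R1: [0, 0, -40]
R3 ← R3 + (6)·R1: [0, 0, 36]
R4 ← R4 + (4)·R1: [0, 0, 28]
R3 ← R3 + (9/10)·R2: [0, 0, 0]
R4 ← R4 + (7/10)·R2: [0, 0, 0]
Echelon form has 2 nonzero rows, so rank(B) = 2.
The column space has dimension equal to the rank: 2.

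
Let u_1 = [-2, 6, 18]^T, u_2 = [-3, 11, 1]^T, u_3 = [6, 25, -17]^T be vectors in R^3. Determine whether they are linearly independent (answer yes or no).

Form the matrix with these vectors as rows and row reduce.
R2 ← R2 − (3/2)·R1: [0, 2, -26]
R3 ← R3 + (3)·R1: [0, 43, 37]
R3 ← R3 − (43/2)·R2: [0, 0, 596]
3 nonzero rows, so the 3 vectors span a space of dimension 3.
Since 3 = 3, the vectors are linearly independent.

yes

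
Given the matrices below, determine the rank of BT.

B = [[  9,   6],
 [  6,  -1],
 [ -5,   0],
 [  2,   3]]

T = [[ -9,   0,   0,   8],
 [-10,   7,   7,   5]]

First compute BT:
[[-141,  42,  42, 102],
 [-44,  -7,  -7,  43],
 [ 45,   0,   0, -40],
 [-48,  21,  21,  31]]
Now row reduce the product.
R2 ← R2 − (44/141)·R1: [0, -945/47, -945/47, 525/47]
R3 ← R3 + (15/47)·R1: [0, 630/47, 630/47, -350/47]
R4 ← R4 − (16/47)·R1: [0, 315/47, 315/47, -175/47]
R3 ← R3 + (2/3)·R2: [0, 0, 0, 0]
R4 ← R4 + (1/3)·R2: [0, 0, 0, 0]
2 nonzero rows, so rank(BT) = 2.

2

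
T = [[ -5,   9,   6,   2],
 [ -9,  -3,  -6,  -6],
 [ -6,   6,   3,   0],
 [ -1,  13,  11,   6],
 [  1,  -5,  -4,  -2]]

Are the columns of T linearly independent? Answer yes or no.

Row reduce T to echelon form.
R2 ← R2 − (9/5)·R1: [0, -96/5, -84/5, -48/5]
R3 ← R3 − (6/5)·R1: [0, -24/5, -21/5, -12/5]
R4 ← R4 − (1/5)·R1: [0, 56/5, 49/5, 28/5]
R5 ← R5 + (1/5)·R1: [0, -16/5, -14/5, -8/5]
R3 ← R3 − (1/4)·R2: [0, 0, 0, 0]
R4 ← R4 + (7/12)·R2: [0, 0, 0, 0]
R5 ← R5 − (1/6)·R2: [0, 0, 0, 0]
2 pivots among 4 columns.
Only 2 < 4 pivot columns, so the columns are linearly dependent.

no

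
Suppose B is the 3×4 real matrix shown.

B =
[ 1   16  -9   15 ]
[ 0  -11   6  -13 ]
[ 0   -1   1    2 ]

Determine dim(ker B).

1

Row reduce to echelon form.
R3 ← R3 − (1/11)·R2: [0, 0, 5/11, 35/11]
3 nonzero rows, so rank(B) = 3.
B has 4 columns; by rank–nullity, nullity = 4 − 3 = 1.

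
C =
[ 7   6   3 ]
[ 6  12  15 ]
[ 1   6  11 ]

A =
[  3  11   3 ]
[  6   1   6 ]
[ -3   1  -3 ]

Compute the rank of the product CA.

2

First compute CA:
[[ 48,  86,  48],
 [ 45,  93,  45],
 [  6,  28,   6]]
Now row reduce the product.
R2 ← R2 − (15/16)·R1: [0, 99/8, 0]
R3 ← R3 − (1/8)·R1: [0, 69/4, 0]
R3 ← R3 − (46/33)·R2: [0, 0, 0]
2 nonzero rows, so rank(CA) = 2.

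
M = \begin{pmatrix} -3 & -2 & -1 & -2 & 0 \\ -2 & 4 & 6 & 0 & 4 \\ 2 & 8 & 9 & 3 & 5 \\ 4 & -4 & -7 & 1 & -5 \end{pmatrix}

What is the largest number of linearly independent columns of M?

2

Row reduce to echelon form.
R2 ← R2 − (2/3)·R1: [0, 16/3, 20/3, 4/3, 4]
R3 ← R3 + (2/3)·R1: [0, 20/3, 25/3, 5/3, 5]
R4 ← R4 + (4/3)·R1: [0, -20/3, -25/3, -5/3, -5]
R3 ← R3 − (5/4)·R2: [0, 0, 0, 0, 0]
R4 ← R4 + (5/4)·R2: [0, 0, 0, 0, 0]
Echelon form has 2 nonzero rows, so rank(M) = 2.
The rank gives the maximum number of linearly independent columns: 2.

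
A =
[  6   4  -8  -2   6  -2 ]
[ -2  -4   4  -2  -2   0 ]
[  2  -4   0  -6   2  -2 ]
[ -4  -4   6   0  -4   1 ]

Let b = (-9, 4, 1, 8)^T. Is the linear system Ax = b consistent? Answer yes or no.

no

Row reduce the augmented matrix [A | b].
R2 ← R2 + (1/3)·R1: [0, -8/3, 4/3, -8/3, 0, -2/3, 1]
R3 ← R3 − (1/3)·R1: [0, -16/3, 8/3, -16/3, 0, -4/3, 4]
R4 ← R4 + (2/3)·R1: [0, -4/3, 2/3, -4/3, 0, -1/3, 2]
R3 ← R3 − (2)·R2: [0, 0, 0, 0, 0, 0, 2]
R4 ← R4 − (1/2)·R2: [0, 0, 0, 0, 0, 0, 3/2]
R4 ← R4 − (3/4)·R3: [0, 0, 0, 0, 0, 0, 0]
The echelon form has 3 nonzero rows; the last pivot sits in the augmented column, so rank(A) = 2 but rank([A|b]) = 3.
Since the ranks differ, the system is inconsistent.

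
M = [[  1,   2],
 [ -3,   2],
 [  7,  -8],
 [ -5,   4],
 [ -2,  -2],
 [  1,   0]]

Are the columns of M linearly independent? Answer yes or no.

Row reduce M to echelon form.
R2 ← R2 + (3)·R1: [0, 8]
R3 ← R3 − (7)·R1: [0, -22]
R4 ← R4 + (5)·R1: [0, 14]
R5 ← R5 + (2)·R1: [0, 2]
R6 ← R6 − R1: [0, -2]
R3 ← R3 + (11/4)·R2: [0, 0]
R4 ← R4 − (7/4)·R2: [0, 0]
R5 ← R5 − (1/4)·R2: [0, 0]
R6 ← R6 + (1/4)·R2: [0, 0]
2 pivots among 2 columns.
Every column is a pivot column, so the columns are linearly independent.

yes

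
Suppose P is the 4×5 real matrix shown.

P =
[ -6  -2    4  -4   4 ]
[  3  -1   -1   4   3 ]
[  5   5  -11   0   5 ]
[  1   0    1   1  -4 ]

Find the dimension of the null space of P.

Row reduce to echelon form.
R2 ← R2 + (1/2)·R1: [0, -2, 1, 2, 5]
R3 ← R3 + (5/6)·R1: [0, 10/3, -23/3, -10/3, 25/3]
R4 ← R4 + (1/6)·R1: [0, -1/3, 5/3, 1/3, -10/3]
R3 ← R3 + (5/3)·R2: [0, 0, -6, 0, 50/3]
R4 ← R4 − (1/6)·R2: [0, 0, 3/2, 0, -25/6]
R4 ← R4 + (1/4)·R3: [0, 0, 0, 0, 0]
3 nonzero rows, so rank(P) = 3.
P has 5 columns; by rank–nullity, nullity = 5 − 3 = 2.

2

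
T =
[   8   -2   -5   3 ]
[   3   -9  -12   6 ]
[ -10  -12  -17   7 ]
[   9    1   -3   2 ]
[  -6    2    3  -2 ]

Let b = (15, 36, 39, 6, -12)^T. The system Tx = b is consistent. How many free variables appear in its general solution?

Row reduce the augmented matrix [T | b].
R2 ← R2 − (3/8)·R1: [0, -33/4, -81/8, 39/8, 243/8]
R3 ← R3 + (5/4)·R1: [0, -29/2, -93/4, 43/4, 231/4]
R4 ← R4 − (9/8)·R1: [0, 13/4, 21/8, -11/8, -87/8]
R5 ← R5 + (3/4)·R1: [0, 1/2, -3/4, 1/4, -3/4]
R3 ← R3 − (58/33)·R2: [0, 0, -60/11, 24/11, 48/11]
R4 ← R4 + (13/33)·R2: [0, 0, -15/11, 6/11, 12/11]
R5 ← R5 + (2/33)·R2: [0, 0, -15/11, 6/11, 12/11]
R4 ← R4 − (1/4)·R3: [0, 0, 0, 0, 0]
R5 ← R5 − (1/4)·R3: [0, 0, 0, 0, 0]
The echelon form has 3 nonzero rows, and every pivot lies in the first 4 columns, so rank(T) = rank([T|b]) = 3.
The system is consistent.
Free variables = (unknowns) − (rank) = 4 − 3 = 1.

1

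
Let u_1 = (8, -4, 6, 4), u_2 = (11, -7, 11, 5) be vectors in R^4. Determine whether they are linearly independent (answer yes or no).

yes

Form the matrix with these vectors as rows and row reduce.
R2 ← R2 − (11/8)·R1: [0, -3/2, 11/4, -1/2]
2 nonzero rows, so the 2 vectors span a space of dimension 2.
Since 2 = 2, the vectors are linearly independent.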